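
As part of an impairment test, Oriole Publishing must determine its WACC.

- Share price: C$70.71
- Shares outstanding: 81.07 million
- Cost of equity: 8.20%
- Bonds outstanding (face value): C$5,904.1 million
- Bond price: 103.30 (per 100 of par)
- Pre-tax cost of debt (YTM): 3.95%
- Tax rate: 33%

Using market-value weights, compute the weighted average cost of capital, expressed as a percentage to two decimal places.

5.34%

Market value of equity E = 70.71 × 81.07m = 5732.4597m. Market value of debt D = 5904.1m × 103.3/100 = 6098.9353m.
Total capital V = 5732.4597 + 6098.9353 = 11831.395.
Equity: weight = 5732.4597/11831.395 = 0.4845; cost = 8.2%.
Bonds outstanding: weight = 6098.9353/11831.395 = 0.5155; after-tax cost = 3.95% × (1 − 33%) = 2.6465%.
WACC = 0.4845 × 8.2000% + 0.5155 × 2.6465% = 5.3372%.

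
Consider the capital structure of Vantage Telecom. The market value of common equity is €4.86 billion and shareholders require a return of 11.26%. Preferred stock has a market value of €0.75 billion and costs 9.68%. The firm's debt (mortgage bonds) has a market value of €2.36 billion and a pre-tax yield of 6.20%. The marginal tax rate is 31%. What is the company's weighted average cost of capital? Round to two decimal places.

9.04%

Total capital V = 4.86 + 0.75 + 2.36 = 7.97.
Equity: weight = 4.86/7.97 = 0.6098; cost = 11.26%.
Preferred: weight = 0.75/7.97 = 0.0941; cost = 9.68%.
Mortgage bonds: weight = 2.36/7.97 = 0.2961; after-tax cost = 6.2% × (1 − 31%) = 4.2780%.
WACC = 0.6098 × 11.2600% + 0.0941 × 9.6800% + 0.2961 × 4.2780% = 9.0439%.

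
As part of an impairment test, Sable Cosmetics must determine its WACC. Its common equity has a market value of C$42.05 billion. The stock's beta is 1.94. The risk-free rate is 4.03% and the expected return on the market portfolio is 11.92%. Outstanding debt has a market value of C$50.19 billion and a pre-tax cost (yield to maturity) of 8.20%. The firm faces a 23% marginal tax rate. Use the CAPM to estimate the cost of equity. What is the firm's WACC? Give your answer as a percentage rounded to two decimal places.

12.25%

Market risk premium = 11.92% − 4.03% = 7.89%.
Cost of equity via CAPM: Re = 4.03% + 1.94 × 7.89% = 19.3366%.
Total capital V = 42.05 + 50.19 = 92.24.
Equity: weight = 42.05/92.24 = 0.4559; cost = 19.3366%.
Debt: weight = 50.19/92.24 = 0.5441; after-tax cost = 8.2% × (1 − 23%) = 6.3140%.
WACC = 0.4559 × 19.3366% + 0.5441 × 6.3140% = 12.2507%.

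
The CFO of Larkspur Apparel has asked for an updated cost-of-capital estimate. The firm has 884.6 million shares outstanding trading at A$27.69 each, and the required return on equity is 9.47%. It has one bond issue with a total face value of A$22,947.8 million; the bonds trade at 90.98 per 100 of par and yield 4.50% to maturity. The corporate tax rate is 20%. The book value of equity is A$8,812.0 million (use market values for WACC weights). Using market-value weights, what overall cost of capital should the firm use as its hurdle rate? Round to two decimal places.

Market value of equity E = 27.69 × 884.6m = 24494.574m. Market value of debt D = 22947.8m × 90.98/100 = 20877.90844m.
Total capital V = 24494.574 + 20877.90844 = 45372.48244.
Equity: weight = 24494.574/45372.48244 = 0.5399; cost = 9.47%.
Bonds outstanding: weight = 20877.90844/45372.48244 = 0.4601; after-tax cost = 4.5% × (1 − 20%) = 3.6000%.
WACC = 0.5399 × 9.4700% + 0.4601 × 3.6000% = 6.7690%.

6.77%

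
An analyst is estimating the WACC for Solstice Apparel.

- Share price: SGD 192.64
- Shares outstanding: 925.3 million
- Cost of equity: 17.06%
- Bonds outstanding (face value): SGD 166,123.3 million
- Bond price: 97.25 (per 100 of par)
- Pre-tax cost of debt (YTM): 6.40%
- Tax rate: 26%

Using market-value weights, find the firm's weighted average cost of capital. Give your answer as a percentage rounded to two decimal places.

11.20%

Market value of equity E = 192.64 × 925.3m = 178249.792m. Market value of debt D = 166123.3m × 97.25/100 = 161554.90925m.
Total capital V = 178249.792 + 161554.90925 = 339804.70125.
Equity: weight = 178249.792/339804.70125 = 0.5246; cost = 17.06%.
Bonds outstanding: weight = 161554.90925/339804.70125 = 0.4754; after-tax cost = 6.4% × (1 − 26%) = 4.7360%.
WACC = 0.5246 × 17.0600% + 0.4754 × 4.7360% = 11.2007%.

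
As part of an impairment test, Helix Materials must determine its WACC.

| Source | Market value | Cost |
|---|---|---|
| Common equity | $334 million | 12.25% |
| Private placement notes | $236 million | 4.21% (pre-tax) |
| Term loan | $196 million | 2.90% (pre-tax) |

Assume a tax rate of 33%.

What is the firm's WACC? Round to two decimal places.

6.71%

Total capital V = 334 + 236 + 196 = 766.
Equity: weight = 334/766 = 0.4360; cost = 12.25%.
Private placement notes: weight = 236/766 = 0.3081; after-tax cost = 4.21% × (1 − 33%) = 2.8207%.
Term loan: weight = 196/766 = 0.2559; after-tax cost = 2.9% × (1 − 33%) = 1.9430%.
WACC = 0.4360 × 12.2500% + 0.3081 × 2.8207% + 0.2559 × 1.9430% = 6.7076%.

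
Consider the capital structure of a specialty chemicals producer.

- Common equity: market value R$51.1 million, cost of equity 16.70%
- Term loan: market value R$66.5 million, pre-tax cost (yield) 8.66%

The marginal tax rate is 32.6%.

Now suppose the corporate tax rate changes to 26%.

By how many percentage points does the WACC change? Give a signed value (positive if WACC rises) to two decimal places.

+0.32 pp

Current WACC:
Total capital V = 51.1 + 66.5 = 117.6.
Equity: weight = 51.1/117.6 = 0.4345; cost = 16.7%.
Term loan: weight = 66.5/117.6 = 0.5655; after-tax cost = 8.66% × (1 − 32.6%) = 5.8368%.
WACC = 0.4345 × 16.7000% + 0.5655 × 5.8368% = 10.5571%.
After the change:
Total capital V = 51.1 + 66.5 = 117.6.
Equity: weight = 51.1/117.6 = 0.4345; cost = 16.7%.
Term loan: weight = 66.5/117.6 = 0.5655; after-tax cost = 8.66% × (1 − 26%) = 6.4084%.
WACC = 0.4345 × 16.7000% + 0.5655 × 6.4084% = 10.8803%.
Change in WACC = 10.8803% − 10.5571% = 0.3232 pp.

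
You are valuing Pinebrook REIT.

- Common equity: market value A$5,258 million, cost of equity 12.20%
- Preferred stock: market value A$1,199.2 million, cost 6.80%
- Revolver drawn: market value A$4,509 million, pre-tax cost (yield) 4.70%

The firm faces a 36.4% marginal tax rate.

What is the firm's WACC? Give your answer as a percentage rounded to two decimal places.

7.82%

Total capital V = 5258 + 1199.2 + 4509 = 10966.2.
Equity: weight = 5258/10966.2 = 0.4795; cost = 12.2%.
Preferred: weight = 1199.2/10966.2 = 0.1094; cost = 6.8%.
Revolver drawn: weight = 4509/10966.2 = 0.4112; after-tax cost = 4.7% × (1 − 36.4%) = 2.9892%.
WACC = 0.4795 × 12.2000% + 0.1094 × 6.8000% + 0.4112 × 2.9892% = 7.8223%.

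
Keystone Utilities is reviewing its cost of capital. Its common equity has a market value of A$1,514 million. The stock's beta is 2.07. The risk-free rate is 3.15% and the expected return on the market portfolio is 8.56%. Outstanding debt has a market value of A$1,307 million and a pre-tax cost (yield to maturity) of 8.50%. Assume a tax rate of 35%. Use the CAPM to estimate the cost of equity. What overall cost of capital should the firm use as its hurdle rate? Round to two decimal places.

10.26%

Market risk premium = 8.56% − 3.15% = 5.41%.
Cost of equity via CAPM: Re = 3.15% + 2.07 × 5.41% = 14.3487%.
Total capital V = 1514 + 1307 = 2821.
Equity: weight = 1514/2821 = 0.5367; cost = 14.3487%.
Debt: weight = 1307/2821 = 0.4633; after-tax cost = 8.5% × (1 − 35%) = 5.5250%.
WACC = 0.5367 × 14.3487% + 0.4633 × 5.5250% = 10.2606%.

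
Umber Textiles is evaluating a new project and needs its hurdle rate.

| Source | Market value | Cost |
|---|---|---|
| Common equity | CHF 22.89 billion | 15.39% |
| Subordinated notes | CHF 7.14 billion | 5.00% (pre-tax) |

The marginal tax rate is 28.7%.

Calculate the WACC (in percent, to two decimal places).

Total capital V = 22.89 + 7.14 = 30.03.
Equity: weight = 22.89/30.03 = 0.7622; cost = 15.39%.
Subordinated notes: weight = 7.14/30.03 = 0.2378; after-tax cost = 5% × (1 − 28.7%) = 3.5650%.
WACC = 0.7622 × 15.3900% + 0.2378 × 3.5650% = 12.5785%.

12.58%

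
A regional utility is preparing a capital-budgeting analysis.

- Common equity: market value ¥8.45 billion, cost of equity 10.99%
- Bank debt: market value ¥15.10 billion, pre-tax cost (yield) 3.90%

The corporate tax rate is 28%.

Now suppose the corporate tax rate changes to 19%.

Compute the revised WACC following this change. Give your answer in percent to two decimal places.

After the change:
Total capital V = 8.45 + 15.1 = 23.55.
Equity: weight = 8.45/23.55 = 0.3588; cost = 10.99%.
Bank debt: weight = 15.1/23.55 = 0.6412; after-tax cost = 3.9% × (1 − 19%) = 3.1590%.
WACC = 0.3588 × 10.9900% + 0.6412 × 3.1590% = 5.9688%.

5.97%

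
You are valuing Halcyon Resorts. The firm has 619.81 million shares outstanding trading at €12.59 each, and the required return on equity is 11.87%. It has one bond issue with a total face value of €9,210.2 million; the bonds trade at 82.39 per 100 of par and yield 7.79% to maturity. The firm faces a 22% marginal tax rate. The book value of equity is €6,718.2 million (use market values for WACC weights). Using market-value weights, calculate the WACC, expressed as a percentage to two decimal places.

9.01%

Market value of equity E = 12.59 × 619.81m = 7803.4079m. Market value of debt D = 9210.2m × 82.39/100 = 7588.28378m.
Total capital V = 7803.4079 + 7588.28378 = 15391.69168.
Equity: weight = 7803.4079/15391.69168 = 0.5070; cost = 11.87%.
Bonds outstanding: weight = 7588.28378/15391.69168 = 0.4930; after-tax cost = 7.79% × (1 − 22%) = 6.0762%.
WACC = 0.5070 × 11.8700% + 0.4930 × 6.0762% = 9.0136%.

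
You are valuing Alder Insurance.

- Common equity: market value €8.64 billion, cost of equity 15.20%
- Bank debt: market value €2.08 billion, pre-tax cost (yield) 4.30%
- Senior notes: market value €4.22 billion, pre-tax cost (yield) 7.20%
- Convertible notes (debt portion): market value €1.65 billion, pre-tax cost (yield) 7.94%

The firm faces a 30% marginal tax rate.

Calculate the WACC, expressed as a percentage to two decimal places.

Total capital V = 8.64 + 2.08 + 4.22 + 1.65 = 16.59.
Equity: weight = 8.64/16.59 = 0.5208; cost = 15.2%.
Bank debt: weight = 2.08/16.59 = 0.1254; after-tax cost = 4.3% × (1 − 30%) = 3.0100%.
Senior notes: weight = 4.22/16.59 = 0.2544; after-tax cost = 7.2% × (1 − 30%) = 5.0400%.
Convertible notes (debt portion): weight = 1.65/16.59 = 0.0995; after-tax cost = 7.94% × (1 − 30%) = 5.5580%.
WACC = 0.5208 × 15.2000% + 0.1254 × 3.0100% + 0.2544 × 5.0400% + 0.0995 × 5.5580% = 10.1283%.

10.13%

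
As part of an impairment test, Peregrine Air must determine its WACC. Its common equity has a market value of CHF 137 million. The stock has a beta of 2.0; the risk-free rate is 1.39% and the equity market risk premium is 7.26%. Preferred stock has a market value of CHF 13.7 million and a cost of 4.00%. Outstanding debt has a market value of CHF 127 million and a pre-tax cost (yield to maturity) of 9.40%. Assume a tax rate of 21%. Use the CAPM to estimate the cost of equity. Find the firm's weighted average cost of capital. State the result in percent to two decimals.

Cost of equity via CAPM: Re = 1.39% + 2.0 × 7.26% = 15.9100%.
Total capital V = 137 + 13.7 + 127 = 277.7.
Equity: weight = 137/277.7 = 0.4933; cost = 15.91%.
Preferred: weight = 13.7/277.7 = 0.0493; cost = 4%.
Debt: weight = 127/277.7 = 0.4573; after-tax cost = 9.4% × (1 − 21%) = 7.4260%.
WACC = 0.4933 × 15.9100% + 0.0493 × 4.0000% + 0.4573 × 7.4260% = 11.4425%.

11.44%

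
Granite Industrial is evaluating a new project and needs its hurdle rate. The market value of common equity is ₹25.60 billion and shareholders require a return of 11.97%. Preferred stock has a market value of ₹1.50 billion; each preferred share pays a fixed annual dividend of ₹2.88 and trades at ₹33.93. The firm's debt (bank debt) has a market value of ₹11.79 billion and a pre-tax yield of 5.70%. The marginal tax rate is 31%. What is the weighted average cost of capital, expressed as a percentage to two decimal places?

9.40%

Cost of preferred: Rp = 2.88 / 33.93 = 8.4881%.
Total capital V = 25.6 + 1.5 + 11.79 = 38.89.
Equity: weight = 25.6/38.89 = 0.6583; cost = 11.97%.
Preferred: weight = 1.5/38.89 = 0.0386; cost = 8.4881%.
Bank debt: weight = 11.79/38.89 = 0.3032; after-tax cost = 5.7% × (1 − 31%) = 3.9330%.
WACC = 0.6583 × 11.9700% + 0.0386 × 8.4881% + 0.3032 × 3.9330% = 9.3992%.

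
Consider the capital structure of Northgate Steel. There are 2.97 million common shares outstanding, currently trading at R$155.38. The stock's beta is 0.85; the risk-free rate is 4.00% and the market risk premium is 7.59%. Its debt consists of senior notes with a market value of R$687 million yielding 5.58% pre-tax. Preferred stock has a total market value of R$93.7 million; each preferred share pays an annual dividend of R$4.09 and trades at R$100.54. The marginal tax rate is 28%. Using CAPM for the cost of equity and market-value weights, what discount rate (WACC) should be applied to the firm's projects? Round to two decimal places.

6.41%

Cost of equity via CAPM: Re = 4.0% + 0.85 × 7.59% = 10.4515%.
Cost of preferred: Rp = 4.09 / 100.54 = 4.0680%.
Market value of equity E = 155.38 × 2.97m = 461.4786m.
Total capital V = 461.4786 + 93.7 + 687 = 1242.1786.
Equity: weight = 461.4786/1242.1786 = 0.3715; cost = 10.4515%.
Preferred: weight = 93.7/1242.1786 = 0.0754; cost = 4.068%.
Senior notes: weight = 687/1242.1786 = 0.5531; after-tax cost = 5.58% × (1 − 28%) = 4.0176%.
WACC = 0.3715 × 10.4515% + 0.0754 × 4.0680% + 0.5531 × 4.0176% = 6.4116%.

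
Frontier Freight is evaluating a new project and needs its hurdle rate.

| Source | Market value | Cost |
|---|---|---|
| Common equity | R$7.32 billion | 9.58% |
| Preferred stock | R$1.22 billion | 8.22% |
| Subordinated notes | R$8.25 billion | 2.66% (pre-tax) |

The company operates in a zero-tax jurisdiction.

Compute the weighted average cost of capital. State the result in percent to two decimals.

Total capital V = 7.32 + 1.22 + 8.25 = 16.79.
Equity: weight = 7.32/16.79 = 0.4360; cost = 9.58%.
Preferred: weight = 1.22/16.79 = 0.0727; cost = 8.22%.
Subordinated notes: weight = 8.25/16.79 = 0.4914; after-tax cost = 2.66% × (1 − 0%) = 2.6600%.
WACC = 0.4360 × 9.5800% + 0.0727 × 8.2200% + 0.4914 × 2.6600% = 6.0809%.

6.08%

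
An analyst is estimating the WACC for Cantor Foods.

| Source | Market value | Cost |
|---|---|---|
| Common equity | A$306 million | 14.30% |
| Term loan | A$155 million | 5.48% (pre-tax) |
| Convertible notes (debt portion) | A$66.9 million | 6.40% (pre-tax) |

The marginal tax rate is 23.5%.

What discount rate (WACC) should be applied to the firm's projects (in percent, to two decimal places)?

Total capital V = 306 + 155 + 66.9 = 527.9.
Equity: weight = 306/527.9 = 0.5797; cost = 14.3%.
Term loan: weight = 155/527.9 = 0.2936; after-tax cost = 5.48% × (1 − 23.5%) = 4.1922%.
Convertible notes (debt portion): weight = 66.9/527.9 = 0.1267; after-tax cost = 6.4% × (1 − 23.5%) = 4.8960%.
WACC = 0.5797 × 14.3000% + 0.2936 × 4.1922% + 0.1267 × 4.8960% = 10.1404%.

10.14%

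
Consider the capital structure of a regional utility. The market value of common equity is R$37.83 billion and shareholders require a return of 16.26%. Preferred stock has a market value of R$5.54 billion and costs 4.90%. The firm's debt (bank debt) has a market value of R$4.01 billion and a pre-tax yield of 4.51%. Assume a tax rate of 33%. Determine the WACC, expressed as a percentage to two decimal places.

13.81%

Total capital V = 37.83 + 5.54 + 4.01 = 47.38.
Equity: weight = 37.83/47.38 = 0.7984; cost = 16.26%.
Preferred: weight = 5.54/47.38 = 0.1169; cost = 4.9%.
Bank debt: weight = 4.01/47.38 = 0.0846; after-tax cost = 4.51% × (1 − 33%) = 3.0217%.
WACC = 0.7984 × 16.2600% + 0.1169 × 4.9000% + 0.0846 × 3.0217% = 13.8113%.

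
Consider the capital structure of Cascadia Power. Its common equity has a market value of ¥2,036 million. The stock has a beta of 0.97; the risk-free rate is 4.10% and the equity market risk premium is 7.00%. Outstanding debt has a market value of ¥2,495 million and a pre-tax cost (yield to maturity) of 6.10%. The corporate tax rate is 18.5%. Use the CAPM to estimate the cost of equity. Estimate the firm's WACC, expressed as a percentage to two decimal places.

Cost of equity via CAPM: Re = 4.1% + 0.97 × 7.0% = 10.8900%.
Total capital V = 2036 + 2495 = 4531.
Equity: weight = 2036/4531 = 0.4493; cost = 10.89%.
Debt: weight = 2495/4531 = 0.5507; after-tax cost = 6.1% × (1 − 18.5%) = 4.9715%.
WACC = 0.4493 × 10.8900% + 0.5507 × 4.9715% = 7.6310%.

7.63%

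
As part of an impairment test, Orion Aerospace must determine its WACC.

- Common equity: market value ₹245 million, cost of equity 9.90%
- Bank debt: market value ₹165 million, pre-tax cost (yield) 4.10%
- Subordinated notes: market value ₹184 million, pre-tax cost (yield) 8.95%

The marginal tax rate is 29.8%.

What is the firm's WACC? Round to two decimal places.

6.83%

Total capital V = 245 + 165 + 184 = 594.
Equity: weight = 245/594 = 0.4125; cost = 9.9%.
Bank debt: weight = 165/594 = 0.2778; after-tax cost = 4.1% × (1 − 29.8%) = 2.8782%.
Subordinated notes: weight = 184/594 = 0.3098; after-tax cost = 8.95% × (1 − 29.8%) = 6.2829%.
WACC = 0.4125 × 9.9000% + 0.2778 × 2.8782% + 0.3098 × 6.2829% = 6.8291%.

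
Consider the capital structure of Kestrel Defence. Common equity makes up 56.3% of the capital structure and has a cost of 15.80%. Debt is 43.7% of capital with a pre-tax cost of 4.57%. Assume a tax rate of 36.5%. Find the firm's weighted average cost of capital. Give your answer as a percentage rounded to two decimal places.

After-tax cost of debt = 4.57% × (1 − 36.5%) = 2.9020%.
WACC = 0.563 × 15.8000% + 0.437 × 2.9020% = 10.1636%.

10.16%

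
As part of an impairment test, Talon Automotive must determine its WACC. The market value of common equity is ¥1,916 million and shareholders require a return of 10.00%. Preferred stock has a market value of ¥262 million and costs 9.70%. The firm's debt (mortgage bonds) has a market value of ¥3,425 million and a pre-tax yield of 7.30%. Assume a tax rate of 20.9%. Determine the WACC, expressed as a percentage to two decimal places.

7.40%

Total capital V = 1916 + 262 + 3425 = 5603.
Equity: weight = 1916/5603 = 0.3420; cost = 10%.
Preferred: weight = 262/5603 = 0.0468; cost = 9.7%.
Mortgage bonds: weight = 3425/5603 = 0.6113; after-tax cost = 7.3% × (1 − 20.9%) = 5.7743%.
WACC = 0.3420 × 10.0000% + 0.0468 × 9.7000% + 0.6113 × 5.7743% = 7.4029%.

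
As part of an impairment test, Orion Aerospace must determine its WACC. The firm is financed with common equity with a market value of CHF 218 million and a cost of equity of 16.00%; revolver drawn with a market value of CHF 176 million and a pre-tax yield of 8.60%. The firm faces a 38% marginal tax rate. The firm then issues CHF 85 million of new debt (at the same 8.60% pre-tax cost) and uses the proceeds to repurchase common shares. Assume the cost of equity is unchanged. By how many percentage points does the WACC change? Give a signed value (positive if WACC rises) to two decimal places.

-2.30 pp

Current WACC:
Total capital V = 218 + 176 = 394.
Equity: weight = 218/394 = 0.5533; cost = 16%.
Revolver drawn: weight = 176/394 = 0.4467; after-tax cost = 8.6% × (1 − 38%) = 5.3320%.
WACC = 0.5533 × 16.0000% + 0.4467 × 5.3320% = 11.2346%.
After the change:
Total capital V = 133 + 261 = 394.
Equity: weight = 133/394 = 0.3376; cost = 16%.
Revolver drawn: weight = 261/394 = 0.6624; after-tax cost = 8.6% × (1 − 38%) = 5.3320%.
WACC = 0.3376 × 16.0000% + 0.6624 × 5.3320% = 8.9331%.
Change in WACC = 8.9331% − 11.2346% = -2.3015 pp.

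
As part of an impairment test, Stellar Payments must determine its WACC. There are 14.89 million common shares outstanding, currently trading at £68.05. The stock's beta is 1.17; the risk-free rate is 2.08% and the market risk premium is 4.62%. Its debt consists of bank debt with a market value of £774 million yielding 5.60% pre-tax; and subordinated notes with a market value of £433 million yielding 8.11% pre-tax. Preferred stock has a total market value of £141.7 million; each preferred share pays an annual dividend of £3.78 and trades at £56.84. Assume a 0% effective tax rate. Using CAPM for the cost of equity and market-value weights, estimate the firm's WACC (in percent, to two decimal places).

Cost of equity via CAPM: Re = 2.08% + 1.17 × 4.62% = 7.4854%.
Cost of preferred: Rp = 3.78 / 56.84 = 6.6502%.
Market value of equity E = 68.05 × 14.89m = 1013.2645m.
Total capital V = 1013.2645 + 141.7 + 774 + 433 = 2361.9645.
Equity: weight = 1013.2645/2361.9645 = 0.4290; cost = 7.4854%.
Preferred: weight = 141.7/2361.9645 = 0.0600; cost = 6.6502%.
Bank debt: weight = 774/2361.9645 = 0.3277; after-tax cost = 5.6% × (1 − 0%) = 5.6000%.
Subordinated notes: weight = 433/2361.9645 = 0.1833; after-tax cost = 8.11% × (1 − 0%) = 8.1100%.
WACC = 0.4290 × 7.4854% + 0.0600 × 6.6502% + 0.3277 × 5.6000% + 0.1833 × 8.1100% = 6.9320%.

6.93%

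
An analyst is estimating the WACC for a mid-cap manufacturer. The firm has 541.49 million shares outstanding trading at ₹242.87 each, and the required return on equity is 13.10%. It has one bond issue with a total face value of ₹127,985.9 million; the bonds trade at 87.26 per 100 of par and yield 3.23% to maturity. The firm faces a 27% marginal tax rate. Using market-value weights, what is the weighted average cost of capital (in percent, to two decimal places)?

8.17%

Market value of equity E = 242.87 × 541.49m = 131511.6763m. Market value of debt D = 127985.9m × 87.26/100 = 111680.49634m.
Total capital V = 131511.6763 + 111680.49634 = 243192.17264.
Equity: weight = 131511.6763/243192.17264 = 0.5408; cost = 13.1%.
Bonds outstanding: weight = 111680.49634/243192.17264 = 0.4592; after-tax cost = 3.23% × (1 − 27%) = 2.3579%.
WACC = 0.5408 × 13.1000% + 0.4592 × 2.3579% = 8.1669%.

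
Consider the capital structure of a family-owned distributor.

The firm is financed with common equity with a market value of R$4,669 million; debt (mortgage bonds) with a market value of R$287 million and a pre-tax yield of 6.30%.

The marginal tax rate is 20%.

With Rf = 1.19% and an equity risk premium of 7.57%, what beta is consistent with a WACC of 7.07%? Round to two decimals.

Total capital V = 4669 + 287 = 4956.
Equity weight = 4669/4956 = 0.9421.
Mortgage bonds weight = 287/4956 = 0.0579.
Debt contribution = 0.0579 × 6.3% × (1 − 20%) = 0.2919%.
Required equity contribution = 7.07% − 0.2919% = 6.7781%  ⇒  Re = 7.1948%.
CAPM: 7.1948% = 1.19% + β × 7.57%  ⇒  β = 0.7932.

0.79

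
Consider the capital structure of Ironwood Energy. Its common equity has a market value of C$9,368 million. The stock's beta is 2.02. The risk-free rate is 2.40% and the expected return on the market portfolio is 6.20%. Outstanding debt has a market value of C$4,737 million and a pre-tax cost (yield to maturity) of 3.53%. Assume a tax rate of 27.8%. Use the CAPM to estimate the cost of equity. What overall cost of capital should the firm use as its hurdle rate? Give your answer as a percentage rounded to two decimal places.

7.55%

Market risk premium = 6.2% − 2.4% = 3.8%.
Cost of equity via CAPM: Re = 2.4% + 2.02 × 3.8% = 10.0760%.
Total capital V = 9368 + 4737 = 14105.
Equity: weight = 9368/14105 = 0.6642; cost = 10.076%.
Debt: weight = 4737/14105 = 0.3358; after-tax cost = 3.53% × (1 − 27.8%) = 2.5487%.
WACC = 0.6642 × 10.0760% + 0.3358 × 2.5487% = 7.5480%.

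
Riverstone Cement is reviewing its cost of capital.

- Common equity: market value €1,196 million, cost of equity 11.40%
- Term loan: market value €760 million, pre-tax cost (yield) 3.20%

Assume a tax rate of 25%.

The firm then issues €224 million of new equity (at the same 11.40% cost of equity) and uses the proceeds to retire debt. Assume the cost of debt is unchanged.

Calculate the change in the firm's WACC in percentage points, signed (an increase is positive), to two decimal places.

+1.03 pp

Current WACC:
Total capital V = 1196 + 760 = 1956.
Equity: weight = 1196/1956 = 0.6115; cost = 11.4%.
Term loan: weight = 760/1956 = 0.3885; after-tax cost = 3.2% × (1 − 25%) = 2.4000%.
WACC = 0.6115 × 11.4000% + 0.3885 × 2.4000% = 7.9031%.
After the change:
Total capital V = 1420 + 536 = 1956.
Equity: weight = 1420/1956 = 0.7260; cost = 11.4%.
Term loan: weight = 536/1956 = 0.2740; after-tax cost = 3.2% × (1 − 25%) = 2.4000%.
WACC = 0.7260 × 11.4000% + 0.2740 × 2.4000% = 8.9337%.
Change in WACC = 8.9337% − 7.9031% = 1.0307 pp.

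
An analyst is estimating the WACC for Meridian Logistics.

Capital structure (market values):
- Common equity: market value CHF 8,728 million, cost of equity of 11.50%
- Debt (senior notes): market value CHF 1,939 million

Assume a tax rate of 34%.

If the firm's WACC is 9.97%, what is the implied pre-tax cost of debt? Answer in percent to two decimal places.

4.67%

Total capital V = 8728 + 1939 = 10667.
Equity weight = 8728/10667 = 0.8182.
Senior notes weight = 1939/10667 = 0.1818.
Equity contribution = 0.8182 × 11.5% = 9.4096%.
Remaining for debt = 9.97% − 9.4096% = 0.5604%.
Rd × (1 − 34%) × 0.1818 = 0.5604%  ⇒  Rd = 4.6713%.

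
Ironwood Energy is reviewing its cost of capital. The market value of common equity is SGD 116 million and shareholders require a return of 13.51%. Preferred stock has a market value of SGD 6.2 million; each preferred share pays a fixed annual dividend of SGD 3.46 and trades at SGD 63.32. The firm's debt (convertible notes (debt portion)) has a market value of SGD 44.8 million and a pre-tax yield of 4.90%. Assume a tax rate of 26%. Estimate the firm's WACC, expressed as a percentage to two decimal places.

Cost of preferred: Rp = 3.46 / 63.32 = 5.4643%.
Total capital V = 116 + 6.2 + 44.8 = 167.
Equity: weight = 116/167 = 0.6946; cost = 13.51%.
Preferred: weight = 6.2/167 = 0.0371; cost = 5.4643%.
Convertible notes (debt portion): weight = 44.8/167 = 0.2683; after-tax cost = 4.9% × (1 − 26%) = 3.6260%.
WACC = 0.6946 × 13.5100% + 0.0371 × 5.4643% + 0.2683 × 3.6260% = 10.5598%.

10.56%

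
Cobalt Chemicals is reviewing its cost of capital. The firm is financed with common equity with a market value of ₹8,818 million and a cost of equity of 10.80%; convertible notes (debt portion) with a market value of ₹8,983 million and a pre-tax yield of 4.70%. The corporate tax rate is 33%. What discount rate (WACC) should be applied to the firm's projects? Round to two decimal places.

6.94%

Total capital V = 8818 + 8983 = 17801.
Equity: weight = 8818/17801 = 0.4954; cost = 10.8%.
Convertible notes (debt portion): weight = 8983/17801 = 0.5046; after-tax cost = 4.7% × (1 − 33%) = 3.1490%.
WACC = 0.4954 × 10.8000% + 0.5046 × 3.1490% = 6.9390%.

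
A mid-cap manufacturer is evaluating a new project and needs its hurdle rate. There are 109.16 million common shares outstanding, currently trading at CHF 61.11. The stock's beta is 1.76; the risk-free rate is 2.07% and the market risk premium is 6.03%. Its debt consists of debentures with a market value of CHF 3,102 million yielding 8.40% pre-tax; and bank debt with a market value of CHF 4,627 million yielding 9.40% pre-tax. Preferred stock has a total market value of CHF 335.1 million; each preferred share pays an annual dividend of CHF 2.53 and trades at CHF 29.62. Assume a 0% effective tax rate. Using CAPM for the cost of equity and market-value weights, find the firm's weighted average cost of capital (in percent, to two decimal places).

10.66%

Cost of equity via CAPM: Re = 2.07% + 1.76 × 6.03% = 12.6828%.
Cost of preferred: Rp = 2.53 / 29.62 = 8.5415%.
Market value of equity E = 61.11 × 109.16m = 6670.7676m.
Total capital V = 6670.7676 + 335.1 + 3102 + 4627 = 14734.8676.
Equity: weight = 6670.7676/14734.8676 = 0.4527; cost = 12.6828%.
Preferred: weight = 335.1/14734.8676 = 0.0227; cost = 8.5415%.
Debentures: weight = 3102/14734.8676 = 0.2105; after-tax cost = 8.4% × (1 − 0%) = 8.4000%.
Bank debt: weight = 4627/14734.8676 = 0.3140; after-tax cost = 9.4% × (1 − 0%) = 9.4000%.
WACC = 0.4527 × 12.6828% + 0.0227 × 8.5415% + 0.2105 × 8.4000% + 0.3140 × 9.4000% = 10.6561%.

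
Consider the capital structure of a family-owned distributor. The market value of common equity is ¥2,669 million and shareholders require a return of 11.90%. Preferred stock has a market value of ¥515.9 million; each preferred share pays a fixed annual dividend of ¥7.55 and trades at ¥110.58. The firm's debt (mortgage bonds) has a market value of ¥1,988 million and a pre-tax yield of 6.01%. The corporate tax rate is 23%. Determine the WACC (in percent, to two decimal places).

Cost of preferred: Rp = 7.55 / 110.58 = 6.8276%.
Total capital V = 2669 + 515.9 + 1988 = 5172.9.
Equity: weight = 2669/5172.9 = 0.5160; cost = 11.9%.
Preferred: weight = 515.9/5172.9 = 0.0997; cost = 6.8276%.
Mortgage bonds: weight = 1988/5172.9 = 0.3843; after-tax cost = 6.01% × (1 − 23%) = 4.6277%.
WACC = 0.5160 × 11.9000% + 0.0997 × 6.8276% + 0.3843 × 4.6277% = 8.5993%.

8.60%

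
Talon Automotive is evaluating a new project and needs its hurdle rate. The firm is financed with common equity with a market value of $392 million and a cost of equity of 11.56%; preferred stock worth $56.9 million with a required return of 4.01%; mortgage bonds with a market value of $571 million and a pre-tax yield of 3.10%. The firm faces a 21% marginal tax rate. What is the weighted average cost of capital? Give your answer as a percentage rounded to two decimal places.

6.04%

Total capital V = 392 + 56.9 + 571 = 1019.9.
Equity: weight = 392/1019.9 = 0.3844; cost = 11.56%.
Preferred: weight = 56.9/1019.9 = 0.0558; cost = 4.01%.
Mortgage bonds: weight = 571/1019.9 = 0.5599; after-tax cost = 3.1% × (1 − 21%) = 2.4490%.
WACC = 0.3844 × 11.5600% + 0.0558 × 4.0100% + 0.5599 × 2.4490% = 6.0379%.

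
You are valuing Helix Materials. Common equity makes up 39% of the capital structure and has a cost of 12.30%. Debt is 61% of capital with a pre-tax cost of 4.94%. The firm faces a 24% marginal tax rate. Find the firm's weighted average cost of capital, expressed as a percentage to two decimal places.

7.09%

After-tax cost of debt = 4.94% × (1 − 24%) = 3.7544%.
WACC = 0.390 × 12.3000% + 0.610 × 3.7544% = 7.0872%.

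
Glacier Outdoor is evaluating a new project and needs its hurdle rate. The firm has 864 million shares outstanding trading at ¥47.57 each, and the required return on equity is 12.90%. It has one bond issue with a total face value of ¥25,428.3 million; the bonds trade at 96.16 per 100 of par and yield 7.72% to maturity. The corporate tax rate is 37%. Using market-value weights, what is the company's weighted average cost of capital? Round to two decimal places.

Market value of equity E = 47.57 × 864m = 41100.48m. Market value of debt D = 25428.3m × 96.16/100 = 24451.85328m.
Total capital V = 41100.48 + 24451.85328 = 65552.33328.
Equity: weight = 41100.48/65552.33328 = 0.6270; cost = 12.9%.
Bonds outstanding: weight = 24451.85328/65552.33328 = 0.3730; after-tax cost = 7.72% × (1 − 37%) = 4.8636%.
WACC = 0.6270 × 12.9000% + 0.3730 × 4.8636% = 9.9023%.

9.90%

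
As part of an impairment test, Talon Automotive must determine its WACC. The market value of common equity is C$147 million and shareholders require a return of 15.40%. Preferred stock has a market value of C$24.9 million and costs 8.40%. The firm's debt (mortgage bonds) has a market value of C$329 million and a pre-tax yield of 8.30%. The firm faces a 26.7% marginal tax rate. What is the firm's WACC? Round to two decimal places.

Total capital V = 147 + 24.9 + 329 = 500.9.
Equity: weight = 147/500.9 = 0.2935; cost = 15.4%.
Preferred: weight = 24.9/500.9 = 0.0497; cost = 8.4%.
Mortgage bonds: weight = 329/500.9 = 0.6568; after-tax cost = 8.3% × (1 − 26.7%) = 6.0839%.
WACC = 0.2935 × 15.4000% + 0.0497 × 8.4000% + 0.6568 × 6.0839% = 8.9330%.

8.93%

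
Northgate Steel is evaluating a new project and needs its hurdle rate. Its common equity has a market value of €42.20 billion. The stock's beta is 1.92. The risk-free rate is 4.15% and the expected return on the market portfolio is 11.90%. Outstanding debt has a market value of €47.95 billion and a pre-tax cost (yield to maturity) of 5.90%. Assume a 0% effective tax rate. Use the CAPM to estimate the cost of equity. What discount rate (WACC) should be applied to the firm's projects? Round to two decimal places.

Market risk premium = 11.9% − 4.15% = 7.75%.
Cost of equity via CAPM: Re = 4.15% + 1.92 × 7.75% = 19.0300%.
Total capital V = 42.2 + 47.95 = 90.15.
Equity: weight = 42.2/90.15 = 0.4681; cost = 19.03%.
Debt: weight = 47.95/90.15 = 0.5319; after-tax cost = 5.9% × (1 − 0%) = 5.9000%.
WACC = 0.4681 × 19.0300% + 0.5319 × 5.9000% = 12.0463%.

12.05%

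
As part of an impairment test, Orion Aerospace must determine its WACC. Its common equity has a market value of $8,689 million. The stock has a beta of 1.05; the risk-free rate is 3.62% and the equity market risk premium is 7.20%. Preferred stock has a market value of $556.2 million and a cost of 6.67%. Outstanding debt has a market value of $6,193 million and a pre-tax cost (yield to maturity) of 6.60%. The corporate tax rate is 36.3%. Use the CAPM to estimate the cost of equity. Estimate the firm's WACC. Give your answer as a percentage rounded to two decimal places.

8.22%

Cost of equity via CAPM: Re = 3.62% + 1.05 × 7.2% = 11.1800%.
Total capital V = 8689 + 556.2 + 6193 = 15438.2.
Equity: weight = 8689/15438.2 = 0.5628; cost = 11.18%.
Preferred: weight = 556.2/15438.2 = 0.0360; cost = 6.67%.
Debt: weight = 6193/15438.2 = 0.4011; after-tax cost = 6.6% × (1 − 36.3%) = 4.2042%.
WACC = 0.5628 × 11.1800% + 0.0360 × 6.6700% + 0.4011 × 4.2042% = 8.2192%.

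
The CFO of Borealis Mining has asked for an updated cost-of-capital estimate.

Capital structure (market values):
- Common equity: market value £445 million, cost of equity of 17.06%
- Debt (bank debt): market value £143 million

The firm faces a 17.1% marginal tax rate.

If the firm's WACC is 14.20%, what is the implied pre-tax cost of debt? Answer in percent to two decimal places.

Total capital V = 445 + 143 = 588.
Equity weight = 445/588 = 0.7568.
Bank debt weight = 143/588 = 0.2432.
Equity contribution = 0.7568 × 17.06% = 12.9111%.
Remaining for debt = 14.2% − 12.9111% = 1.2889%.
Rd × (1 − 17.1%) × 0.2432 = 1.2889%  ⇒  Rd = 6.3932%.

6.39%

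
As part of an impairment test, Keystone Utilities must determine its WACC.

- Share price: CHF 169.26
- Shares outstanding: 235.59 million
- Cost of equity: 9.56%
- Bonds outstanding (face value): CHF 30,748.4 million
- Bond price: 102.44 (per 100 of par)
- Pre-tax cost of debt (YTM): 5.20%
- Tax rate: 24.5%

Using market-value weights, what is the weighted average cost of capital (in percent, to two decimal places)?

Market value of equity E = 169.26 × 235.59m = 39875.9634m. Market value of debt D = 30748.4m × 102.44/100 = 31498.66096m.
Total capital V = 39875.9634 + 31498.66096 = 71374.62436.
Equity: weight = 39875.9634/71374.62436 = 0.5587; cost = 9.56%.
Bonds outstanding: weight = 31498.66096/71374.62436 = 0.4413; after-tax cost = 5.2% × (1 − 24.5%) = 3.9260%.
WACC = 0.5587 × 9.5600% + 0.4413 × 3.9260% = 7.0736%.

7.07%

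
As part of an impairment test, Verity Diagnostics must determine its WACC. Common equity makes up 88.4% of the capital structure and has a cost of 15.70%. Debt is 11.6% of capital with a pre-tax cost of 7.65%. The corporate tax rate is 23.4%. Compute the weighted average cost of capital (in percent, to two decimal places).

14.56%

After-tax cost of debt = 7.65% × (1 − 23.4%) = 5.8599%.
WACC = 0.884 × 15.7000% + 0.116 × 5.8599% = 14.5585%.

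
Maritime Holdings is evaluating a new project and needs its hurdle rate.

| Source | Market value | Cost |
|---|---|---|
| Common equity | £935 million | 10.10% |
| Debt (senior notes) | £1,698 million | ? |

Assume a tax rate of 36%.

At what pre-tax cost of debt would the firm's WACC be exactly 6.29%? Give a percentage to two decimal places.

Total capital V = 935 + 1698 = 2633.
Equity weight = 935/2633 = 0.3551.
Senior notes weight = 1698/2633 = 0.6449.
Equity contribution = 0.3551 × 10.1% = 3.5866%.
Remaining for debt = 6.29% − 3.5866% = 2.7034%.
Rd × (1 − 36%) × 0.6449 = 2.7034%  ⇒  Rd = 6.5500%.

6.55%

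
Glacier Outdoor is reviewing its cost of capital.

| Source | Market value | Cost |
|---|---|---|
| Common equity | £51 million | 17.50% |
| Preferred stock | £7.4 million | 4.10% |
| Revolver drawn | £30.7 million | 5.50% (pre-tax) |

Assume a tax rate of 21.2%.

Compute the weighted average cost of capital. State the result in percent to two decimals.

Total capital V = 51 + 7.4 + 30.7 = 89.1.
Equity: weight = 51/89.1 = 0.5724; cost = 17.5%.
Preferred: weight = 7.4/89.1 = 0.0831; cost = 4.1%.
Revolver drawn: weight = 30.7/89.1 = 0.3446; after-tax cost = 5.5% × (1 − 21.2%) = 4.3340%.
WACC = 0.5724 × 17.5000% + 0.0831 × 4.1000% + 0.3446 × 4.3340% = 11.8507%.

11.85%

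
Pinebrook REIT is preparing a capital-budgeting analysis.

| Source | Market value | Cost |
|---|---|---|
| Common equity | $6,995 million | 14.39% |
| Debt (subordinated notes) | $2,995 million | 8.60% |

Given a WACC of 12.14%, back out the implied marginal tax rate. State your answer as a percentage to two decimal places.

19.94%

Total capital V = 6995 + 2995 = 9990.
Equity weight = 6995/9990 = 0.7002.
Subordinated notes weight = 2995/9990 = 0.2998.
Equity contribution = 0.7002 × 14.39% = 10.0759%.
Debt contribution must be 12.14% − 10.0759% = 2.0641%.
0.2998 × 8.6% × (1 − T) = 2.0641%  ⇒  (1 − T) = 0.8006.
T = 19.9420%.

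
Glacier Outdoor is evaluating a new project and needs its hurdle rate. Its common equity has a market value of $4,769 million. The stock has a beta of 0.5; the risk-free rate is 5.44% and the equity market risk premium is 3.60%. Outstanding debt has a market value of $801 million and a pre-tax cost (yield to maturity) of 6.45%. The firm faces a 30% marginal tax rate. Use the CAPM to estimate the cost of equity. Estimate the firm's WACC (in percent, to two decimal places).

Cost of equity via CAPM: Re = 5.44% + 0.5 × 3.6% = 7.2400%.
Total capital V = 4769 + 801 = 5570.
Equity: weight = 4769/5570 = 0.8562; cost = 7.24%.
Debt: weight = 801/5570 = 0.1438; after-tax cost = 6.45% × (1 − 30%) = 4.5150%.
WACC = 0.8562 × 7.2400% + 0.1438 × 4.5150% = 6.8481%.

6.85%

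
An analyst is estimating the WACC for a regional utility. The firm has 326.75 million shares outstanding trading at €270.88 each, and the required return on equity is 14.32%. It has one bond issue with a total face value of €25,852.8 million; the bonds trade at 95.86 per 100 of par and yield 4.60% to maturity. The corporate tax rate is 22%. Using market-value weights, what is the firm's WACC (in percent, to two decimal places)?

11.97%

Market value of equity E = 270.88 × 326.75m = 88510.04m. Market value of debt D = 25852.8m × 95.86/100 = 24782.49408m.
Total capital V = 88510.04 + 24782.49408 = 113292.53408.
Equity: weight = 88510.04/113292.53408 = 0.7813; cost = 14.32%.
Bonds outstanding: weight = 24782.49408/113292.53408 = 0.2187; after-tax cost = 4.6% × (1 − 22%) = 3.5880%.
WACC = 0.7813 × 14.3200% + 0.2187 × 3.5880% = 11.9724%.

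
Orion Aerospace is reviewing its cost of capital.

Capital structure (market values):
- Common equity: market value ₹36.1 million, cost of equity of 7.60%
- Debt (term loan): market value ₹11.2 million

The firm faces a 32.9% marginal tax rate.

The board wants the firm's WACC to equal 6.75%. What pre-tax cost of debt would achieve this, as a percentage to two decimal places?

5.98%

Total capital V = 36.1 + 11.2 = 47.3.
Equity weight = 36.1/47.3 = 0.7632.
Term loan weight = 11.2/47.3 = 0.2368.
Equity contribution = 0.7632 × 7.6% = 5.8004%.
Remaining for debt = 6.75% − 5.8004% = 0.9496%.
Rd × (1 − 32.9%) × 0.2368 = 0.9496%  ⇒  Rd = 5.9766%.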